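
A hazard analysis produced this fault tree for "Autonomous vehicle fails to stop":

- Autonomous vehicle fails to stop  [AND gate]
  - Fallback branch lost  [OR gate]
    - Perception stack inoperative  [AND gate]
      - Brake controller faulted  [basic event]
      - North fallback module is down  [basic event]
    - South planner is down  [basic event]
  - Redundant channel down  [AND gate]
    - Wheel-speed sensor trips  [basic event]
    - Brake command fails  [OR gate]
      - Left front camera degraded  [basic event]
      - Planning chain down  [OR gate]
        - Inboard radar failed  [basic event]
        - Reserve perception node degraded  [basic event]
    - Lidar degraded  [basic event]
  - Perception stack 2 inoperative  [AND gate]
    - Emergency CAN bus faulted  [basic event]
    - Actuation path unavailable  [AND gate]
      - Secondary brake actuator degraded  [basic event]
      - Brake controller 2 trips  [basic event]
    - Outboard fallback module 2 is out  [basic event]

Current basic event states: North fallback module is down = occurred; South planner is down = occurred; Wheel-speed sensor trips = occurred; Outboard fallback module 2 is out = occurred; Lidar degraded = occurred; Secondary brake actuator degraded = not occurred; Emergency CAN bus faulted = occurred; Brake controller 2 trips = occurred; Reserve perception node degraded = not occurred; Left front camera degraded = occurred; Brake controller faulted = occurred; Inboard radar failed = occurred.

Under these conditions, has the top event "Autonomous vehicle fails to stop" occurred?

No

Perception stack inoperative [AND]: Brake controller faulted=occurs, North fallback module is down=occurs → all inputs occur → occurs.
Fallback branch lost [OR]: Perception stack inoperative=occurs, South planner is down=occurs → at least one input occurs → occurs.
Planning chain down [OR]: Inboard radar failed=occurs, Reserve perception node degraded=not → at least one input occurs → occurs.
Brake command fails [OR]: Left front camera degraded=occurs, Planning chain down=occurs → at least one input occurs → occurs.
Redundant channel down [AND]: Wheel-speed sensor trips=occurs, Brake command fails=occurs, Lidar degraded=occurs → all inputs occur → occurs.
Actuation path unavailable [AND]: Secondary brake actuator degraded=not, Brake controller 2 trips=occurs → not all inputs occur → does not occur.
Perception stack 2 inoperative [AND]: Emergency CAN bus faulted=occurs, Actuation path unavailable=not, Outboard fallback module 2 is out=occurs → not all inputs occur → does not occur.
Autonomous vehicle fails to stop [AND]: Fallback branch lost=occurs, Redundant channel down=occurs, Perception stack 2 inoperative=not → not all inputs occur → does not occur.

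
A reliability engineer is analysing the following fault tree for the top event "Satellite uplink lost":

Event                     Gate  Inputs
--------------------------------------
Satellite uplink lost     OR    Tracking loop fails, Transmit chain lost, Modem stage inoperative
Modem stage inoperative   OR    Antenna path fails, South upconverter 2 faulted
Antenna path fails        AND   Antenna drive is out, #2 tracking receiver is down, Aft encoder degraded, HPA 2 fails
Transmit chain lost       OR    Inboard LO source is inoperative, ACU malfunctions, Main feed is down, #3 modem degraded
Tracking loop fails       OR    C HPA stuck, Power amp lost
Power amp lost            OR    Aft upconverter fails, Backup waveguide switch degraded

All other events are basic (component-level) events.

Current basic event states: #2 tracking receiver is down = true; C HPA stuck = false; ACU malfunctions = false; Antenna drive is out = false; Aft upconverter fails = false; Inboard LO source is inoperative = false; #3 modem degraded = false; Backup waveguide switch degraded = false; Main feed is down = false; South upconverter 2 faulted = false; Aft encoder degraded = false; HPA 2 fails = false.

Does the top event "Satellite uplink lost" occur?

Power amp lost [OR]: Aft upconverter fails=not, Backup waveguide switch degraded=not → no input occurs → does not occur.
Tracking loop fails [OR]: C HPA stuck=not, Power amp lost=not → no input occurs → does not occur.
Transmit chain lost [OR]: Inboard LO source is inoperative=not, ACU malfunctions=not, Main feed is down=not, #3 modem degraded=not → no input occurs → does not occur.
Antenna path fails [AND]: Antenna drive is out=not, #2 tracking receiver is down=occurs, Aft encoder degraded=not, HPA 2 fails=not → not all inputs occur → does not occur.
Modem stage inoperative [OR]: Antenna path fails=not, South upconverter 2 faulted=not → no input occurs → does not occur.
Satellite uplink lost [OR]: Tracking loop fails=not, Transmit chain lost=not, Modem stage inoperative=not → no input occurs → does not occur.

No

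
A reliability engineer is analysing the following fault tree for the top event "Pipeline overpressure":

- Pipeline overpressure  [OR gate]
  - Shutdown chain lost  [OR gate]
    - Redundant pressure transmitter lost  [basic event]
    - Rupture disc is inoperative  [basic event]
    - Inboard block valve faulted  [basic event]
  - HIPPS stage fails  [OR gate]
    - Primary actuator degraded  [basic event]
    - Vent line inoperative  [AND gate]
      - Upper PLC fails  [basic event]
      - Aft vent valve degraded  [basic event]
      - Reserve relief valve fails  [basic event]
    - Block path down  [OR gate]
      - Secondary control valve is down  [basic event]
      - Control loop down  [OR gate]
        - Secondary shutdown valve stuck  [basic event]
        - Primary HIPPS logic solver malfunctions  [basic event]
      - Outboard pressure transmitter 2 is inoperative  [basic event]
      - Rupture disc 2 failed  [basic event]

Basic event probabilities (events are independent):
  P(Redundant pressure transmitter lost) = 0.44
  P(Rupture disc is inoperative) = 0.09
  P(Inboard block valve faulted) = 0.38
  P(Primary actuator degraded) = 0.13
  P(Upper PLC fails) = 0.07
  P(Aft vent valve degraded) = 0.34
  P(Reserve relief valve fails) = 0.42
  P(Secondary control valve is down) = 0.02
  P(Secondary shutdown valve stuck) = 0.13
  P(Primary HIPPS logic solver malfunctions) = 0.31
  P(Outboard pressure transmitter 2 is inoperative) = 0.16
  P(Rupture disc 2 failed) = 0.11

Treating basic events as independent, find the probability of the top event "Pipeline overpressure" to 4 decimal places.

P(Shutdown chain lost) [OR] = 1 − (1−0.44) × (1−0.09) × (1−0.38) = 0.684048
P(Vent line inoperative) [AND] = 0.07 × 0.34 × 0.42 = 0.009996
P(Control loop down) [OR] = 1 − (1−0.13) × (1−0.31) = 0.399700
P(Block path down) [OR] = 1 − (1−0.02) × (1−0.399700) × (1−0.16) × (1−0.11) = 0.560191
P(HIPPS stage fails) [OR] = 1 − (1−0.13) × (1−0.009996) × (1−0.560191) = 0.621191
P(Pipeline overpressure) [OR] = 1 − (1−0.684048) × (1−0.621191) = 0.880315
Rounded to 4 decimal places: P(Pipeline overpressure) ≈ 0.8803.

0.8803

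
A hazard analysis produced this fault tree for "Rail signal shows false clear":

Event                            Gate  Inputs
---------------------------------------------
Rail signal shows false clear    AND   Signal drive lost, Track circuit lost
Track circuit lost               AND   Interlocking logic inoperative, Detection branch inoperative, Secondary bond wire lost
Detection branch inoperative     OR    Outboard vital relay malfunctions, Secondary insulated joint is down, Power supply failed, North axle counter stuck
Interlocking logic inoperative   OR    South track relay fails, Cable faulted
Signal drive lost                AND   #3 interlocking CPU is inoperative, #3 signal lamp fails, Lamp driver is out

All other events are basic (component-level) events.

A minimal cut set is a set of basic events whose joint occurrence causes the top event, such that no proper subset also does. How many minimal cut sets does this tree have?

8

Signal drive lost [AND]: one cut set from each child combined → 1 × 1 × 1 = 1 cut set(s).
Interlocking logic inoperative [OR]: union of children's cut sets → 2 cut set(s).
Detection branch inoperative [OR]: union of children's cut sets → 4 cut set(s).
Track circuit lost [AND]: one cut set from each child combined → 2 × 4 × 1 = 8 cut set(s).
Rail signal shows false clear [AND]: one cut set from each child combined → 1 × 8 = 8 cut set(s).
Minimal cut sets: {#3 interlocking CPU is inoperative, #3 signal lamp fails, Lamp driver is out, Outboard vital relay malfunctions, Secondary bond wire lost, South track relay fails}; {#3 interlocking CPU is inoperative, #3 signal lamp fails, Lamp driver is out, Secondary bond wire lost, Secondary insulated joint is down, South track relay fails}; {#3 interlocking CPU is inoperative, #3 signal lamp fails, Lamp driver is out, Power supply failed, Secondary bond wire lost, South track relay fails}; {#3 interlocking CPU is inoperative, #3 signal lamp fails, Lamp driver is out, North axle counter stuck, Secondary bond wire lost, South track relay fails}; {#3 interlocking CPU is inoperative, #3 signal lamp fails, Cable faulted, Lamp driver is out, Outboard vital relay malfunctions, Secondary bond wire lost}; {#3 interlocking CPU is inoperative, #3 signal lamp fails, Cable faulted, Lamp driver is out, Secondary bond wire lost, Secondary insulated joint is down}; {#3 interlocking CPU is inoperative, #3 signal lamp fails, Cable faulted, Lamp driver is out, Power supply failed, Secondary bond wire lost}; {#3 interlocking CPU is inoperative, #3 signal lamp fails, Cable faulted, Lamp driver is out, North axle counter stuck, Secondary bond wire lost}.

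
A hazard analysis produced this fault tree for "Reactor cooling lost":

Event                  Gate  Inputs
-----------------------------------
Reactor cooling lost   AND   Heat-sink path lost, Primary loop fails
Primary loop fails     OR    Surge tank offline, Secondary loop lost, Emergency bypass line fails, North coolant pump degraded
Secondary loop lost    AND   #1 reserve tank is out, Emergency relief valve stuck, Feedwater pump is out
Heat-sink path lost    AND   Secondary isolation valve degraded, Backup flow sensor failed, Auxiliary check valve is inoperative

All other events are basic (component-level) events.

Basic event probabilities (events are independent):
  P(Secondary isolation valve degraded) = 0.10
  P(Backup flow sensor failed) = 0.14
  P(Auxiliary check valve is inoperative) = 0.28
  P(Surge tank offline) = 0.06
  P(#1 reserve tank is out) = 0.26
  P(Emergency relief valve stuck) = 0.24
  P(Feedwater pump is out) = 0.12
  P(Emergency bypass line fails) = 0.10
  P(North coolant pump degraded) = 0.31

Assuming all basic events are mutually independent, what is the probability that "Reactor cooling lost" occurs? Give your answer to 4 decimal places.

P(Heat-sink path lost) [AND] = 0.10 × 0.14 × 0.28 = 0.003920
P(Secondary loop lost) [AND] = 0.26 × 0.24 × 0.12 = 0.007488
P(Primary loop fails) [OR] = 1 − (1−0.06) × (1−0.007488) × (1−0.10) × (1−0.31) = 0.420631
P(Reactor cooling lost) [AND] = 0.003920 × 0.420631 = 0.001649
Rounded to 4 decimal places: P(Reactor cooling lost) ≈ 0.0016.

0.0016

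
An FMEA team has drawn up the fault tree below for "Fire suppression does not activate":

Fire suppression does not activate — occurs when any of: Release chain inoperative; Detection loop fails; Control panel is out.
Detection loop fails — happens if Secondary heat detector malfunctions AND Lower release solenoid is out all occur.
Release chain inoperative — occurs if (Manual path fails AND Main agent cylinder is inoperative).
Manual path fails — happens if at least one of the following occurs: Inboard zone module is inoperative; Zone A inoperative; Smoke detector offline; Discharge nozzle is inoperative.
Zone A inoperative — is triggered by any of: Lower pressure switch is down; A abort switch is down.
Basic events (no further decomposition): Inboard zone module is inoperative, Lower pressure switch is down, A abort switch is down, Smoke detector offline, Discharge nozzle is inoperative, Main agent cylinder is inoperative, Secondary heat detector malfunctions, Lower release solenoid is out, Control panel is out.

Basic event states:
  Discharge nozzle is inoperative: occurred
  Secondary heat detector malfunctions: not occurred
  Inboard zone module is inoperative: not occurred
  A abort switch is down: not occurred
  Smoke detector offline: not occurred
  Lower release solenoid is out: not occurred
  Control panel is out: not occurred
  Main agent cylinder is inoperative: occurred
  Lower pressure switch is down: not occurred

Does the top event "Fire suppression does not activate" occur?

Zone A inoperative [OR]: Lower pressure switch is down=not, A abort switch is down=not → no input occurs → does not occur.
Manual path fails [OR]: Inboard zone module is inoperative=not, Zone A inoperative=not, Smoke detector offline=not, Discharge nozzle is inoperative=occurs → at least one input occurs → occurs.
Release chain inoperative [AND]: Manual path fails=occurs, Main agent cylinder is inoperative=occurs → all inputs occur → occurs.
Detection loop fails [AND]: Secondary heat detector malfunctions=not, Lower release solenoid is out=not → not all inputs occur → does not occur.
Fire suppression does not activate [OR]: Release chain inoperative=occurs, Detection loop fails=not, Control panel is out=not → at least one input occurs → occurs.

Yes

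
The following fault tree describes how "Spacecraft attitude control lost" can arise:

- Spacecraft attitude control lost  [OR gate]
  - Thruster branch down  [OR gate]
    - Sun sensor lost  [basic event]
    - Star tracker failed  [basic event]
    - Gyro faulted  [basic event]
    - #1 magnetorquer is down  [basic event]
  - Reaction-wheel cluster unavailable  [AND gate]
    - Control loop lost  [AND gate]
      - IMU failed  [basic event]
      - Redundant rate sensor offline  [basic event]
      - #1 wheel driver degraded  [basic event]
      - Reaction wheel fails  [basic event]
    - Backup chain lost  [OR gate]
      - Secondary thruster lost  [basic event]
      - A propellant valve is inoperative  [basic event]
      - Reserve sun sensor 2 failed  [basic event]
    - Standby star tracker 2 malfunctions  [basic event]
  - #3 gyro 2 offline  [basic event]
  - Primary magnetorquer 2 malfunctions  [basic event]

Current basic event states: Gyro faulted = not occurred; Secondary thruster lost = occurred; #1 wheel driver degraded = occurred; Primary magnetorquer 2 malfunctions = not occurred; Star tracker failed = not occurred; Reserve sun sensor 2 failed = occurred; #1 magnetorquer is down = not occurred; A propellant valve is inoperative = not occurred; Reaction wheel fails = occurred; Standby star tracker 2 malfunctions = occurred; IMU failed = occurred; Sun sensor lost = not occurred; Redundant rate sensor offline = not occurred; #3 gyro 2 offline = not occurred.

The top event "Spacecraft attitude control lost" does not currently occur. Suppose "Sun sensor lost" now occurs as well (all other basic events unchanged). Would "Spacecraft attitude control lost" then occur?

Counterfactual: set "Sun sensor lost" to occurred.
Thruster branch down [OR]: Sun sensor lost=occurs, Star tracker failed=not, Gyro faulted=not, #1 magnetorquer is down=not → at least one input occurs → occurs.
Control loop lost [AND]: IMU failed=occurs, Redundant rate sensor offline=not, #1 wheel driver degraded=occurs, Reaction wheel fails=occurs → not all inputs occur → does not occur.
Backup chain lost [OR]: Secondary thruster lost=occurs, A propellant valve is inoperative=not, Reserve sun sensor 2 failed=occurs → at least one input occurs → occurs.
Reaction-wheel cluster unavailable [AND]: Control loop lost=not, Backup chain lost=occurs, Standby star tracker 2 malfunctions=occurs → not all inputs occur → does not occur.
Spacecraft attitude control lost [OR]: Thruster branch down=occurs, Reaction-wheel cluster unavailable=not, #3 gyro 2 offline=not, Primary magnetorquer 2 malfunctions=not → at least one input occurs → occurs.

Yes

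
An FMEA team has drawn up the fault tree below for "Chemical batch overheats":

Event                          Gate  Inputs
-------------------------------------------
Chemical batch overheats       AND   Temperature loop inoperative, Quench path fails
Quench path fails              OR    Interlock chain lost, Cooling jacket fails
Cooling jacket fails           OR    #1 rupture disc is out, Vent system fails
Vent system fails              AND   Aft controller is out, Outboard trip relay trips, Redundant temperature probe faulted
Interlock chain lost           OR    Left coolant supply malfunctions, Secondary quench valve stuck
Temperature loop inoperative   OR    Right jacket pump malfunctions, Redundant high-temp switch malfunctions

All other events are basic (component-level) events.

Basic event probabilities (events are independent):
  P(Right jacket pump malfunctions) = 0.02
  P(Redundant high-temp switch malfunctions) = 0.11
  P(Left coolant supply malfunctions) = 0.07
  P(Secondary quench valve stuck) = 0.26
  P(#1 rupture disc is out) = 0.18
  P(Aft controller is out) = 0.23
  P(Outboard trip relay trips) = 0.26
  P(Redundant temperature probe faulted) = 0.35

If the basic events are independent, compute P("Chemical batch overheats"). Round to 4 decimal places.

0.0572

P(Temperature loop inoperative) [OR] = 1 − (1−0.02) × (1−0.11) = 0.127800
P(Interlock chain lost) [OR] = 1 − (1−0.07) × (1−0.26) = 0.311800
P(Vent system fails) [AND] = 0.23 × 0.26 × 0.35 = 0.020930
P(Cooling jacket fails) [OR] = 1 − (1−0.18) × (1−0.020930) = 0.197163
P(Quench path fails) [OR] = 1 − (1−0.311800) × (1−0.197163) = 0.447488
P(Chemical batch overheats) [AND] = 0.127800 × 0.447488 = 0.057189
Rounded to 4 decimal places: P(Chemical batch overheats) ≈ 0.0572.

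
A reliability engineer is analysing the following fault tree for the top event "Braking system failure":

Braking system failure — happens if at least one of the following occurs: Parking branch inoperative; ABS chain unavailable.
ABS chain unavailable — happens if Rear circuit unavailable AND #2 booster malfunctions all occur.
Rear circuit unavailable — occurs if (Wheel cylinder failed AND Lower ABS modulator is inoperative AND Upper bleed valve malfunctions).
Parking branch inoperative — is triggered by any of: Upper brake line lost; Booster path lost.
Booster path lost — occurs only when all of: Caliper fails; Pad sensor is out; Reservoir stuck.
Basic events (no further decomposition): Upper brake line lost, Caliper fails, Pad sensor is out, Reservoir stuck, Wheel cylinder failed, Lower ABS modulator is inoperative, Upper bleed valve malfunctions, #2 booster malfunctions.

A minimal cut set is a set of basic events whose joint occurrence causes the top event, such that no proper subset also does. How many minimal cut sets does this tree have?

Booster path lost [AND]: one cut set from each child combined → 1 × 1 × 1 = 1 cut set(s).
Parking branch inoperative [OR]: union of children's cut sets → 2 cut set(s).
Rear circuit unavailable [AND]: one cut set from each child combined → 1 × 1 × 1 = 1 cut set(s).
ABS chain unavailable [AND]: one cut set from each child combined → 1 × 1 = 1 cut set(s).
Braking system failure [OR]: union of children's cut sets → 3 cut set(s).
Minimal cut sets: {Upper brake line lost}; {Caliper fails, Pad sensor is out, Reservoir stuck}; {#2 booster malfunctions, Lower ABS modulator is inoperative, Upper bleed valve malfunctions, Wheel cylinder failed}.

3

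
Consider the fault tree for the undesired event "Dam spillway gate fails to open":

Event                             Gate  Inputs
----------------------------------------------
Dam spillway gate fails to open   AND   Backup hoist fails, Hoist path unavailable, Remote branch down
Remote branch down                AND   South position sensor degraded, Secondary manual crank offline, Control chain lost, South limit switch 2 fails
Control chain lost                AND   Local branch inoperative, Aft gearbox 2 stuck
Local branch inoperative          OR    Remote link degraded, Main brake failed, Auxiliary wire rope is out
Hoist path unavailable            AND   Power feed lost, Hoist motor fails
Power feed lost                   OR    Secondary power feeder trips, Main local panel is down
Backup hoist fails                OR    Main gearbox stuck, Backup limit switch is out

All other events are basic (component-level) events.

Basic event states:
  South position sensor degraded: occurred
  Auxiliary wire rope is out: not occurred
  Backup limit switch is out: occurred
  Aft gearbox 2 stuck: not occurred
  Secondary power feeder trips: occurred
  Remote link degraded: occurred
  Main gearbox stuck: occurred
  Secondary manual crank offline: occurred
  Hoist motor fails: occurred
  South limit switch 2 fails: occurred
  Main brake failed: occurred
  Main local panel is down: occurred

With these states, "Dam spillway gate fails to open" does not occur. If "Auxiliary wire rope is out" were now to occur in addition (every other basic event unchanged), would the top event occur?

No

Counterfactual: set "Auxiliary wire rope is out" to occurred.
Backup hoist fails [OR]: Main gearbox stuck=occurs, Backup limit switch is out=occurs → at least one input occurs → occurs.
Power feed lost [OR]: Secondary power feeder trips=occurs, Main local panel is down=occurs → at least one input occurs → occurs.
Hoist path unavailable [AND]: Power feed lost=occurs, Hoist motor fails=occurs → all inputs occur → occurs.
Local branch inoperative [OR]: Remote link degraded=occurs, Main brake failed=occurs, Auxiliary wire rope is out=occurs → at least one input occurs → occurs.
Control chain lost [AND]: Local branch inoperative=occurs, Aft gearbox 2 stuck=not → not all inputs occur → does not occur.
Remote branch down [AND]: South position sensor degraded=occurs, Secondary manual crank offline=occurs, Control chain lost=not, South limit switch 2 fails=occurs → not all inputs occur → does not occur.
Dam spillway gate fails to open [AND]: Backup hoist fails=occurs, Hoist path unavailable=occurs, Remote branch down=not → not all inputs occur → does not occur.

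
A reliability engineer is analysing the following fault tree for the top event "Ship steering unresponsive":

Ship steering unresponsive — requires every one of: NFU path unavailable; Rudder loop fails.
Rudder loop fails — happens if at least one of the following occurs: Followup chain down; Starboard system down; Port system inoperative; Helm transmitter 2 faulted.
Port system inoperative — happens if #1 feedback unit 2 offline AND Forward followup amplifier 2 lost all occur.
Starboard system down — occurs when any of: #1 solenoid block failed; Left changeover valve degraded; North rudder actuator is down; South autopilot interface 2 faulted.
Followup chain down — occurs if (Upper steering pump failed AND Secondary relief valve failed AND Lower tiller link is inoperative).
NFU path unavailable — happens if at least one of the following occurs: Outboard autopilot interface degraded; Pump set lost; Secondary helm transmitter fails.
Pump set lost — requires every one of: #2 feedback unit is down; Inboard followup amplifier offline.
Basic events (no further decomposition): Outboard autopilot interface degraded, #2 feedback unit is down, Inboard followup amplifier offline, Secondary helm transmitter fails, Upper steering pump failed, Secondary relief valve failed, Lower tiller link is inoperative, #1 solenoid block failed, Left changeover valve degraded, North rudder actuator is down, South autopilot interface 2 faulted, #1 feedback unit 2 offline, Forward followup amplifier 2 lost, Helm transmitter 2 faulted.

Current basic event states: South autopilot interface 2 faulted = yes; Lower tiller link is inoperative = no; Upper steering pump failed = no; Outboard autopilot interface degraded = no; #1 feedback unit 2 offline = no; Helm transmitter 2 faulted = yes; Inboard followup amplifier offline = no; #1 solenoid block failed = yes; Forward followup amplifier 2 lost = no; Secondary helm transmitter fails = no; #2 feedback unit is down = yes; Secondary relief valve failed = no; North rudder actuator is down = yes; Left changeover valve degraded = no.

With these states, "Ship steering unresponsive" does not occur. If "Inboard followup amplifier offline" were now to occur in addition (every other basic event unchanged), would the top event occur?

Counterfactual: set "Inboard followup amplifier offline" to occurred.
Pump set lost [AND]: #2 feedback unit is down=occurs, Inboard followup amplifier offline=occurs → all inputs occur → occurs.
NFU path unavailable [OR]: Outboard autopilot interface degraded=not, Pump set lost=occurs, Secondary helm transmitter fails=not → at least one input occurs → occurs.
Followup chain down [AND]: Upper steering pump failed=not, Secondary relief valve failed=not, Lower tiller link is inoperative=not → not all inputs occur → does not occur.
Starboard system down [OR]: #1 solenoid block failed=occurs, Left changeover valve degraded=not, North rudder actuator is down=occurs, South autopilot interface 2 faulted=occurs → at least one input occurs → occurs.
Port system inoperative [AND]: #1 feedback unit 2 offline=not, Forward followup amplifier 2 lost=not → not all inputs occur → does not occur.
Rudder loop fails [OR]: Followup chain down=not, Starboard system down=occurs, Port system inoperative=not, Helm transmitter 2 faulted=occurs → at least one input occurs → occurs.
Ship steering unresponsive [AND]: NFU path unavailable=occurs, Rudder loop fails=occurs → all inputs occur → occurs.

Yes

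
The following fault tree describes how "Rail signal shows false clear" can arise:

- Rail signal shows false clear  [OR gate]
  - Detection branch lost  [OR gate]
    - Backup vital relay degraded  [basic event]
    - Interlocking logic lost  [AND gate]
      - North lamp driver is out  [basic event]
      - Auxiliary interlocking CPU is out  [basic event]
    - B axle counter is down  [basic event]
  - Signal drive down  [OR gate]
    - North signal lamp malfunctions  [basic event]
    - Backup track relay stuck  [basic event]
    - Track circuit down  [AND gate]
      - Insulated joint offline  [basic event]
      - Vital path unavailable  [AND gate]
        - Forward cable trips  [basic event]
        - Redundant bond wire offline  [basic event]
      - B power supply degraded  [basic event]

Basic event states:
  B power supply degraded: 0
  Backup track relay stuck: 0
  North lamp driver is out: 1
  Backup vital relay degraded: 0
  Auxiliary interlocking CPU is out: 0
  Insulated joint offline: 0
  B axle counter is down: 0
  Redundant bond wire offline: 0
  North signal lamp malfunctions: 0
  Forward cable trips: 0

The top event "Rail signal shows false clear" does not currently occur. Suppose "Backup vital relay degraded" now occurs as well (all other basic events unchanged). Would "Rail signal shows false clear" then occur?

Counterfactual: set "Backup vital relay degraded" to occurred.
Interlocking logic lost [AND]: North lamp driver is out=occurs, Auxiliary interlocking CPU is out=not → not all inputs occur → does not occur.
Detection branch lost [OR]: Backup vital relay degraded=occurs, Interlocking logic lost=not, B axle counter is down=not → at least one input occurs → occurs.
Vital path unavailable [AND]: Forward cable trips=not, Redundant bond wire offline=not → not all inputs occur → does not occur.
Track circuit down [AND]: Insulated joint offline=not, Vital path unavailable=not, B power supply degraded=not → not all inputs occur → does not occur.
Signal drive down [OR]: North signal lamp malfunctions=not, Backup track relay stuck=not, Track circuit down=not → no input occurs → does not occur.
Rail signal shows false clear [OR]: Detection branch lost=occurs, Signal drive down=not → at least one input occurs → occurs.

Yes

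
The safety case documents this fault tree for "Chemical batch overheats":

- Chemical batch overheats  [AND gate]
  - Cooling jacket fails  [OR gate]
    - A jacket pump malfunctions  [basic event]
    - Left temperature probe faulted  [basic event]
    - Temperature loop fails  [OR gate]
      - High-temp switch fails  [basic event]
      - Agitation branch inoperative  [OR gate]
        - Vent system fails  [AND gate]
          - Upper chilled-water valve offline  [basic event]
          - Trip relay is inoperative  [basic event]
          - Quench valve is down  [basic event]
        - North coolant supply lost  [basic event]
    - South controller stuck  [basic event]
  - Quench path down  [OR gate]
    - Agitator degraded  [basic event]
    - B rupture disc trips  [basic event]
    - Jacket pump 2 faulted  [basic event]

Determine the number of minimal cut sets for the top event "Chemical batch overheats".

Vent system fails [AND]: one cut set from each child combined → 1 × 1 × 1 = 1 cut set(s).
Agitation branch inoperative [OR]: union of children's cut sets → 2 cut set(s).
Temperature loop fails [OR]: union of children's cut sets → 3 cut set(s).
Cooling jacket fails [OR]: union of children's cut sets → 6 cut set(s).
Quench path down [OR]: union of children's cut sets → 3 cut set(s).
Chemical batch overheats [AND]: one cut set from each child combined → 6 × 3 = 18 cut set(s).

18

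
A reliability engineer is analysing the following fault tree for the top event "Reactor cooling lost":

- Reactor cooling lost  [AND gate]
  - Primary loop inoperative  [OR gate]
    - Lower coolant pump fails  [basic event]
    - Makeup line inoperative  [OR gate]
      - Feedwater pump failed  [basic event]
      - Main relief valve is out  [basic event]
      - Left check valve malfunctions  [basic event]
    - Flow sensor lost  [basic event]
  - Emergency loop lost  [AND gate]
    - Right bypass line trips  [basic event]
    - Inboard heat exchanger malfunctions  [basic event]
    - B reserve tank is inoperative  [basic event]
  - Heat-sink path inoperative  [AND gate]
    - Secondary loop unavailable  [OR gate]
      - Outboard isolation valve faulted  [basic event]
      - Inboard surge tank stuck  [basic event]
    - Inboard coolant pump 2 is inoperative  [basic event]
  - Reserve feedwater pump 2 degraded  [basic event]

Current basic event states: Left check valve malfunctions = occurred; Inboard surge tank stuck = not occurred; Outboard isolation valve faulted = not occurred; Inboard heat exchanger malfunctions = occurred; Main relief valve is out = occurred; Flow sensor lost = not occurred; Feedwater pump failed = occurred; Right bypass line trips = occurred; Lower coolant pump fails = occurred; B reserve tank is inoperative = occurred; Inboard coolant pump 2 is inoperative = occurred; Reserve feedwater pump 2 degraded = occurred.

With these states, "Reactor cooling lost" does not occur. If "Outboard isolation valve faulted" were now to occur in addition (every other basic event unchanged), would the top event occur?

Counterfactual: set "Outboard isolation valve faulted" to occurred.
Makeup line inoperative [OR]: Feedwater pump failed=occurs, Main relief valve is out=occurs, Left check valve malfunctions=occurs → at least one input occurs → occurs.
Primary loop inoperative [OR]: Lower coolant pump fails=occurs, Makeup line inoperative=occurs, Flow sensor lost=not → at least one input occurs → occurs.
Emergency loop lost [AND]: Right bypass line trips=occurs, Inboard heat exchanger malfunctions=occurs, B reserve tank is inoperative=occurs → all inputs occur → occurs.
Secondary loop unavailable [OR]: Outboard isolation valve faulted=occurs, Inboard surge tank stuck=not → at least one input occurs → occurs.
Heat-sink path inoperative [AND]: Secondary loop unavailable=occurs, Inboard coolant pump 2 is inoperative=occurs → all inputs occur → occurs.
Reactor cooling lost [AND]: Primary loop inoperative=occurs, Emergency loop lost=occurs, Heat-sink path inoperative=occurs, Reserve feedwater pump 2 degraded=occurs → all inputs occur → occurs.

Yes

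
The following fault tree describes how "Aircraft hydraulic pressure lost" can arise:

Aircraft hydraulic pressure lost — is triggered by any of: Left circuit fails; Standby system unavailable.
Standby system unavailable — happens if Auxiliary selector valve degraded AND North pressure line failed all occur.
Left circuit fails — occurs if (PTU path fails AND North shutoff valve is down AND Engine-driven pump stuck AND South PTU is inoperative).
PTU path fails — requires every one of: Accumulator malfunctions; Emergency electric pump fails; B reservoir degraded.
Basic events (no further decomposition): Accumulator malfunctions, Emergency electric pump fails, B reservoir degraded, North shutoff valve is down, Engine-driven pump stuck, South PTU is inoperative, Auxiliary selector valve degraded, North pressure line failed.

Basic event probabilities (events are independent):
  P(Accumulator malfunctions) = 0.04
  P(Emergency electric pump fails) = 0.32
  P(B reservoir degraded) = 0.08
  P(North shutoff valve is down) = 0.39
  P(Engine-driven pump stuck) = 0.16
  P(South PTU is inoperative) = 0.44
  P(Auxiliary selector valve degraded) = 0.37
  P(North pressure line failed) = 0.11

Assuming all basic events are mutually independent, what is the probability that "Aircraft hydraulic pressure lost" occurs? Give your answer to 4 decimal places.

P(PTU path fails) [AND] = 0.04 × 0.32 × 0.08 = 0.001024
P(Left circuit fails) [AND] = 0.001024 × 0.39 × 0.16 × 0.44 = 0.000028
P(Standby system unavailable) [AND] = 0.37 × 0.11 = 0.040700
P(Aircraft hydraulic pressure lost) [OR] = 1 − (1−0.000028) × (1−0.040700) = 0.040727
Rounded to 4 decimal places: P(Aircraft hydraulic pressure lost) ≈ 0.0407.

0.0407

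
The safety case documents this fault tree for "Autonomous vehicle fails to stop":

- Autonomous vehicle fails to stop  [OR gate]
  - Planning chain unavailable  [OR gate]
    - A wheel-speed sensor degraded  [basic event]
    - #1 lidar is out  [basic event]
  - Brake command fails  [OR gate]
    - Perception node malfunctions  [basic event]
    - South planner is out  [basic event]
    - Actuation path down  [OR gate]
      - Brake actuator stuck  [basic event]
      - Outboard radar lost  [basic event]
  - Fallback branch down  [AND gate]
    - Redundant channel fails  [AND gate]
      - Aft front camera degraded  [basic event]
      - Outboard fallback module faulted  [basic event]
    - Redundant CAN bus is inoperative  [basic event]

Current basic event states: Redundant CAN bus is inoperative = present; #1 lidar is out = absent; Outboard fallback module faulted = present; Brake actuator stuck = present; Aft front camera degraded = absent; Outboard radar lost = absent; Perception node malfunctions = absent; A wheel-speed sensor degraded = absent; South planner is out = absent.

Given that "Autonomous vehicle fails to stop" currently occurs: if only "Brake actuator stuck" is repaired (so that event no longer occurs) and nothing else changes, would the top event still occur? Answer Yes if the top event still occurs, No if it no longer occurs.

Counterfactual: set "Brake actuator stuck" to not occurred.
Planning chain unavailable [OR]: A wheel-speed sensor degraded=not, #1 lidar is out=not → no input occurs → does not occur.
Actuation path down [OR]: Brake actuator stuck=not, Outboard radar lost=not → no input occurs → does not occur.
Brake command fails [OR]: Perception node malfunctions=not, South planner is out=not, Actuation path down=not → no input occurs → does not occur.
Redundant channel fails [AND]: Aft front camera degraded=not, Outboard fallback module faulted=occurs → not all inputs occur → does not occur.
Fallback branch down [AND]: Redundant channel fails=not, Redundant CAN bus is inoperative=occurs → not all inputs occur → does not occur.
Autonomous vehicle fails to stop [OR]: Planning chain unavailable=not, Brake command fails=not, Fallback branch down=not → no input occurs → does not occur.

No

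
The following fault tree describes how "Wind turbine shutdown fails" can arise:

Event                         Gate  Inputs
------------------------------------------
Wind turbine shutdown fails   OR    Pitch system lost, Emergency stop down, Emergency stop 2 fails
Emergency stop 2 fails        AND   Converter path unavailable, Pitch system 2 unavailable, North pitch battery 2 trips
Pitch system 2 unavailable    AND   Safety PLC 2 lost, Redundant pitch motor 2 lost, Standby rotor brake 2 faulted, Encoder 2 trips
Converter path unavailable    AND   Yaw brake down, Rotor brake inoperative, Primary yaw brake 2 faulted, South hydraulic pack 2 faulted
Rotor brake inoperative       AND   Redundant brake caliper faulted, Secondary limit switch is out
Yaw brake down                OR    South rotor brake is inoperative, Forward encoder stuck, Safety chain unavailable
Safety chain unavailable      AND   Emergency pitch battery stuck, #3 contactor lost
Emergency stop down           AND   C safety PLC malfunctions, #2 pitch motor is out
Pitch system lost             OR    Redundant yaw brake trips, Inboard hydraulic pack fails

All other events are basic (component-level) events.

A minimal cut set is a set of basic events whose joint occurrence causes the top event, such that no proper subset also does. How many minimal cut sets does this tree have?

6

Pitch system lost [OR]: union of children's cut sets → 2 cut set(s).
Emergency stop down [AND]: one cut set from each child combined → 1 × 1 = 1 cut set(s).
Safety chain unavailable [AND]: one cut set from each child combined → 1 × 1 = 1 cut set(s).
Yaw brake down [OR]: union of children's cut sets → 3 cut set(s).
Rotor brake inoperative [AND]: one cut set from each child combined → 1 × 1 = 1 cut set(s).
Converter path unavailable [AND]: one cut set from each child combined → 3 × 1 × 1 × 1 = 3 cut set(s).
Pitch system 2 unavailable [AND]: one cut set from each child combined → 1 × 1 × 1 × 1 = 1 cut set(s).
Emergency stop 2 fails [AND]: one cut set from each child combined → 3 × 1 × 1 = 3 cut set(s).
Wind turbine shutdown fails [OR]: union of children's cut sets → 6 cut set(s).
Minimal cut sets: {Redundant yaw brake trips}; {Inboard hydraulic pack fails}; {#2 pitch motor is out, C safety PLC malfunctions}; {Encoder 2 trips, North pitch battery 2 trips, Primary yaw brake 2 faulted, Redundant brake caliper faulted, Redundant pitch motor 2 lost, Safety PLC 2 lost, Secondary limit switch is out, South hydraulic pack 2 faulted, South rotor brake is inoperative, Standby rotor brake 2 faulted}; {Encoder 2 trips, Forward encoder stuck, North pitch battery 2 trips, Primary yaw brake 2 faulted, Redundant brake caliper faulted, Redundant pitch motor 2 lost, Safety PLC 2 lost, Secondary limit switch is out, South hydraulic pack 2 faulted, Standby rotor brake 2 faulted}; {#3 contactor lost, Emergency pitch battery stuck, Encoder 2 trips, North pitch battery 2 trips, Primary yaw brake 2 faulted, Redundant brake caliper faulted, Redundant pitch motor 2 lost, Safety PLC 2 lost, Secondary limit switch is out, South hydraulic pack 2 faulted, Standby rotor brake 2 faulted}.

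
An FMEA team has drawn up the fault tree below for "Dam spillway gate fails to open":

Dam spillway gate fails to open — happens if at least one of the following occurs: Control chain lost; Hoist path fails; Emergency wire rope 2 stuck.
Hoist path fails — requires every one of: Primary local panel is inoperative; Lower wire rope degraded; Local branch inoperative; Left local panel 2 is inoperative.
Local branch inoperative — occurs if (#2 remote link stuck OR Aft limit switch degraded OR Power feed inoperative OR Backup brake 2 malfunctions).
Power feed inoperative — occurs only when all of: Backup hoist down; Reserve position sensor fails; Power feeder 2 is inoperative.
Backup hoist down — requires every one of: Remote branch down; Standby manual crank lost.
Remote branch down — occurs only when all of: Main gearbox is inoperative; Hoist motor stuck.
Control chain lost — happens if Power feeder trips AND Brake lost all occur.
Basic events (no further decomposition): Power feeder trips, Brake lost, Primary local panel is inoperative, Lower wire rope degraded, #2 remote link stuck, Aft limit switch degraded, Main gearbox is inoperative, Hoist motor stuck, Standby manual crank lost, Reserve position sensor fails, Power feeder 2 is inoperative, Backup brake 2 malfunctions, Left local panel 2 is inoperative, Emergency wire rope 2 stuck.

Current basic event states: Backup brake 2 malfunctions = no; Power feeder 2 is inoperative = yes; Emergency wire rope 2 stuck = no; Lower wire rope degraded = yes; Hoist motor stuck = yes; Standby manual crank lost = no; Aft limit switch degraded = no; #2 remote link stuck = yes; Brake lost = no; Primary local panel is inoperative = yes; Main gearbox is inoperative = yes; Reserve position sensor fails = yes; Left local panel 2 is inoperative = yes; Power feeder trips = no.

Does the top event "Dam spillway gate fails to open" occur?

Yes

Control chain lost [AND]: Power feeder trips=not, Brake lost=not → not all inputs occur → does not occur.
Remote branch down [AND]: Main gearbox is inoperative=occurs, Hoist motor stuck=occurs → all inputs occur → occurs.
Backup hoist down [AND]: Remote branch down=occurs, Standby manual crank lost=not → not all inputs occur → does not occur.
Power feed inoperative [AND]: Backup hoist down=not, Reserve position sensor fails=occurs, Power feeder 2 is inoperative=occurs → not all inputs occur → does not occur.
Local branch inoperative [OR]: #2 remote link stuck=occurs, Aft limit switch degraded=not, Power feed inoperative=not, Backup brake 2 malfunctions=not → at least one input occurs → occurs.
Hoist path fails [AND]: Primary local panel is inoperative=occurs, Lower wire rope degraded=occurs, Local branch inoperative=occurs, Left local panel 2 is inoperative=occurs → all inputs occur → occurs.
Dam spillway gate fails to open [OR]: Control chain lost=not, Hoist path fails=occurs, Emergency wire rope 2 stuck=not → at least one input occurs → occurs.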